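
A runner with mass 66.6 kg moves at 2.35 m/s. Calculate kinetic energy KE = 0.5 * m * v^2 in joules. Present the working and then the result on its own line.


v^2 = 2.35^2 = 5.5225
KE = 0.5 * 66.6 * 5.5225
= 183.9 J

183.9 J


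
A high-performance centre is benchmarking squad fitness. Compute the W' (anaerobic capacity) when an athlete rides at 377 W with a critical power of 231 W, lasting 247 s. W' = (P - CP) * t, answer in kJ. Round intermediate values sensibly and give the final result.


Above-CP power = 146 W
Duration = 247 s
W' = 146 * 247 = 36062 J
Convert: 36062 / 1000 = 36.062 kJ

36.062 kJ


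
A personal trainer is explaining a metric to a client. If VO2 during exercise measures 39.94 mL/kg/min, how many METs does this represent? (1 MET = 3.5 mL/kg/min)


METs = VO2 / 3.5 = 39.94 / 3.5 = 11.41

11.41 METs


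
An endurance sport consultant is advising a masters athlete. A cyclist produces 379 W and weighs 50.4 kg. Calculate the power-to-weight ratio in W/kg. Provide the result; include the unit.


P/W = power / mass
= 379 / 50.4
= 7.52 W/kg

7.52 W/kg


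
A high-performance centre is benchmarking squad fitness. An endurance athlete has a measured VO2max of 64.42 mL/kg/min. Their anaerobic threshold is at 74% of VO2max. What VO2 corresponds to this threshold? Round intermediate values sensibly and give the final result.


Anaerobic threshold VO2 = VO2max * 74%
= 64.42 * 0.74
= 47.67 mL/kg/min

47.67 mL/kg/min


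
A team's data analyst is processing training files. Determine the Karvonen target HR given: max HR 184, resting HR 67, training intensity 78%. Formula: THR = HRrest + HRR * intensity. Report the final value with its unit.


HRR = HRmax - HRrest = 184 - 67 = 117
THR = 67 + 117 * 0.78
= 158.26 bpm

158.26 bpm


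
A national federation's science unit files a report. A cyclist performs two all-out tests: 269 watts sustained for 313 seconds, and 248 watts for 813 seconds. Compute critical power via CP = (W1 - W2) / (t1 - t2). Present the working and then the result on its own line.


W1 = P1 * t1 = 269 * 313 = 84197 J
W2 = P2 * t2 = 248 * 813 = 201624 J
CP = (84197 - 201624) / (313 - 813)
= 234.85 W

234.85 W


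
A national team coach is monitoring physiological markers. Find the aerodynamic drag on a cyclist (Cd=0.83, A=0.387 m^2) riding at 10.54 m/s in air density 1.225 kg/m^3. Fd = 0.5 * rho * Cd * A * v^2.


Fd = 0.5 * 1.225 * 0.83 * 0.387 * 10.54^2
= 0.5 * 1.225 * 0.83 * 0.387 * 111.0916
= 21.856 N

21.856 N


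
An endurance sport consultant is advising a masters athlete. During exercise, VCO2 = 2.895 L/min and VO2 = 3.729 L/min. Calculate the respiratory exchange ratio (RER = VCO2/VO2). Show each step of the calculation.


RER = VCO2 / VO2
= 2.895 / 3.729
= 0.7763

0.7763


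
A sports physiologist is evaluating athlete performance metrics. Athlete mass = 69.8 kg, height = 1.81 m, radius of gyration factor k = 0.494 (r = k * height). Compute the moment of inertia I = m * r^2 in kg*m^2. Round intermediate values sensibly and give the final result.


r = k * height = 0.494 * 1.81 = 0.89414 m
r^2 = 0.89414^2 = 0.799486
I = 69.8 * 0.799486 = 55.804 kg*m^2

55.804 kg*m^2


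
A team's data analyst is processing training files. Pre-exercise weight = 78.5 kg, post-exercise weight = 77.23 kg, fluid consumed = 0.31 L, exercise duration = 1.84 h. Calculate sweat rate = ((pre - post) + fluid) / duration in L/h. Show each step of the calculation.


Weight loss = 78.5 - 77.23 = 1.27 kg (approx L)
Total sweat = 1.27 + 0.31 = 1.58 L
Sweat rate = 1.58 / 1.84 = 0.859 L/h

0.859 L/h


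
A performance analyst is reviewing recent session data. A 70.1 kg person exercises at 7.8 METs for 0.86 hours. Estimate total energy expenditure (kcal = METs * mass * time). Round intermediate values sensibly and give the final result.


Energy = METs * mass(kg) * time(h)
= 7.8 * 70.1 * 0.86
= 470.23 kcal

470.23 kcal


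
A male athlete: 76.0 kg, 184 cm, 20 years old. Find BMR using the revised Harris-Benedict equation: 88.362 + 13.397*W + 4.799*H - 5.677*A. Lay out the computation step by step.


Intercept = 88.362
Weight contribution = 13.397 * 76.0 = 1018.172
Height contribution = 4.799 * 184 = 883.016
Age contribution = 5.677 * 20 = 113.54
BMR = 88.362 + 1018.172 + 883.016 - 113.54
= 1876.01 kcal/day

1876.01 kcal/day


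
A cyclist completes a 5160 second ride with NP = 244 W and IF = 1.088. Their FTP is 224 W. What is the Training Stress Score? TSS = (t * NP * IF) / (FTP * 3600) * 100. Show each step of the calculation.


t * NP * IF = 5160 * 244 * 1.088 = 1369835.52
FTP * 3600 = 806400
TSS = (1369835.52 / 806400) * 100 = 169.87

169.87 TSS


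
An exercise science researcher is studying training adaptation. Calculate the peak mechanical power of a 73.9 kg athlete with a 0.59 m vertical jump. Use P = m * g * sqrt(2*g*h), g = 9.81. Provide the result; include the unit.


First, sqrt(2gh) = sqrt(2 * 9.81 * 0.59)
= sqrt(11.5758) = 3.402323 m/s
Power = 73.9 * 9.81 * 3.402323 = 2466.54 W

2466.54 W


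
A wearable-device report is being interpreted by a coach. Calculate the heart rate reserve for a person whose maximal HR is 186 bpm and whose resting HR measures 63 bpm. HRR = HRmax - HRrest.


HRmax = 186 bpm
HRrest = 63 bpm
HRR = 186 - 63 = 123 bpm

123 bpm


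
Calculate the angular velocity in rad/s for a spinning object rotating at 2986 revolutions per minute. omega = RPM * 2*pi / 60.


omega = RPM * 2*pi / 60
= 2986 * 6.28318531 / 60
= 312.693 rad/s

312.693 rad/s


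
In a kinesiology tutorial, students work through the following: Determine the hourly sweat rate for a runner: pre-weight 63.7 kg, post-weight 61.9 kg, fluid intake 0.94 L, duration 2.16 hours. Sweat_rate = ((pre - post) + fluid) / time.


Mass lost = 63.7 - 61.9 = 1.8 kg
Add fluid consumed: 1.8 + 0.94 = 2.74 L total sweat
Sweat rate = 2.74 / 2.16 = 1.269 L/h

1.269 L/h


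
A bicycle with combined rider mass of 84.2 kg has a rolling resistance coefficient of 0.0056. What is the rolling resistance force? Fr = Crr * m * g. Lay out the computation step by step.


Fr = 0.0056 * 84.2 * 9.81
= 0.47152 * 9.81
= 4.626 N

4.626 N


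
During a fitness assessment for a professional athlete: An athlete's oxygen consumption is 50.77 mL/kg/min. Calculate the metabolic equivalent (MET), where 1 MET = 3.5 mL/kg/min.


MET = VO2 / 3.5
= 50.77 / 3.5
= 14.51 METs

14.51 METs


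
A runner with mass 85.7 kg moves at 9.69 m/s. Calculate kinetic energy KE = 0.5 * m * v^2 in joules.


v^2 = 9.69^2 = 93.8961
KE = 0.5 * 85.7 * 93.8961
= 4023.45 J

4023.45 J


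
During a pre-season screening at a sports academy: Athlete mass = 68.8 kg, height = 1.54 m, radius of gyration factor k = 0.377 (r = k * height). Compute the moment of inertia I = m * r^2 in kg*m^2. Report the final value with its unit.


r = k * height = 0.377 * 1.54 = 0.58058 m
r^2 = 0.58058^2 = 0.337073
I = 68.8 * 0.337073 = 23.191 kg*m^2

23.191 kg*m^2


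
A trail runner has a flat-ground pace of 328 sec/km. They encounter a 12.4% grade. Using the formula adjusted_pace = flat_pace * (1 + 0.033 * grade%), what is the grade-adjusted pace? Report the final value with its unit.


Grade factor = 1 + 0.033 * 12.4 = 1.4092
Adjusted = 328 * 1.4092 = 462.22 sec/km

462.22 s/km


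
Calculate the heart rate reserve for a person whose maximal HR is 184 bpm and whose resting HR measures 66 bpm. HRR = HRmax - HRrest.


HRmax = 184 bpm
HRrest = 66 bpm
HRR = 184 - 66 = 118 bpm

118 bpm


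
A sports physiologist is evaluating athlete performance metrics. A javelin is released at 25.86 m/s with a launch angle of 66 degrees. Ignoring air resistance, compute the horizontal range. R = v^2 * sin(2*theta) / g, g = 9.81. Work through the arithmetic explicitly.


Launch speed squared = 668.7396
sin(2 * 66 deg) = 0.743145
Range = 668.7396 * 0.743145 / 9.81
= 50.66 m

50.66 m


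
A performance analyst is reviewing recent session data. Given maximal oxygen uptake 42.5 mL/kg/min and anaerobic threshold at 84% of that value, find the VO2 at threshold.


Percentage as decimal = 0.84
VO2 at AT = 42.5 * 0.84 = 35.7 mL/kg/min

35.7 mL/kg/min


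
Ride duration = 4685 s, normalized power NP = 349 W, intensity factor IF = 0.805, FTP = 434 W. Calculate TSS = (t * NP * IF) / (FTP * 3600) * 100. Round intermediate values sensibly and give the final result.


Numerator = 4685 * 349 * 0.805 = 1316227.325
Denominator = 434 * 3600 = 1562400
TSS = 1316227.325 / 1562400 * 100
= 84.24

84.24 TSS


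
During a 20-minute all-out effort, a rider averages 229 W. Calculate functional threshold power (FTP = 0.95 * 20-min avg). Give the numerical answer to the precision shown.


FTP = 0.95 * 229
= 217.55 W

217.55 W


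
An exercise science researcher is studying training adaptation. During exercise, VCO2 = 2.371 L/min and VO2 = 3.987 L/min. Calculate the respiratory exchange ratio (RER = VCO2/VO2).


RER = VCO2 / VO2
= 2.371 / 3.987
= 0.5947

0.5947


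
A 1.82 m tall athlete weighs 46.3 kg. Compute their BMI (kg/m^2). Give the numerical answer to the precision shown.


height^2 = 3.3124 m^2
BMI = 46.3 / 3.3124 = 13.98 kg/m^2

13.98 kg/m^2


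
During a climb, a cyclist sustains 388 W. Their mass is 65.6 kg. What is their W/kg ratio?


Power-to-weight = 388 W / 65.6 kg
= 5.915 W/kg

5.915 W/kg


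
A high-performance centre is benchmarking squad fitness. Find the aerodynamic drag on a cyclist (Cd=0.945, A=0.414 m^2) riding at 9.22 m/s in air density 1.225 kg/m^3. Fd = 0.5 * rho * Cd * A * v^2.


Fd = 0.5 * 1.225 * 0.945 * 0.414 * 9.22^2
= 0.5 * 1.225 * 0.945 * 0.414 * 85.0084
= 20.37 N

20.37 N


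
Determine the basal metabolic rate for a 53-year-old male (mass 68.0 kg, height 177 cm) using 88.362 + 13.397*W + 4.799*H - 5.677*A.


BMR = 88.362 + 13.397*68.0 + 4.799*177 - 5.677*53
= 1547.9 kcal/day

1547.9 kcal/day


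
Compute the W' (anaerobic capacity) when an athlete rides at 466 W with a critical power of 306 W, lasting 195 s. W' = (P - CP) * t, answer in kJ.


Above-CP power = 160 W
Duration = 195 s
W' = 160 * 195 = 31200 J
Convert: 31200 / 1000 = 31.2 kJ

31.2 kJ


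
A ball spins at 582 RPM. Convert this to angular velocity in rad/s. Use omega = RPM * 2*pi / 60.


omega = 582 * 2 * pi / 60
= 582 * 6.28318531 / 60
= 3656.814 / 60
= 60.947 rad/s

60.947 rad/s


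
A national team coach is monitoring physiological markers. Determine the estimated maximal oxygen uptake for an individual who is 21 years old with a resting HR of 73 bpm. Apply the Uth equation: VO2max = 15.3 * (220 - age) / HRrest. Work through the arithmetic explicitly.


HRmax = 220 - 21 = 199
VO2max = 15.3 * (199 / 73)
= 15.3 * 2.726
= 41.71 mL/kg/min

41.71 mL/kg/min


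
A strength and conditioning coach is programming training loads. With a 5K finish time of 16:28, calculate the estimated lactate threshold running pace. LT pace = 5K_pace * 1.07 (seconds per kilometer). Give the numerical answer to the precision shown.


Race duration = 988 s for 5 km
Average pace = 988 / 5 = 197.6 s/km
LT pace = 197.6 * 1.07
= 211.43 s/km

211.43 s/km


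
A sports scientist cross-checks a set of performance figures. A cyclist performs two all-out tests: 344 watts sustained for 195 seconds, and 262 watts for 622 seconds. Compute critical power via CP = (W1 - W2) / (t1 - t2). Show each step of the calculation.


W1 = P1 * t1 = 344 * 195 = 67080 J
W2 = P2 * t2 = 262 * 622 = 162964 J
CP = (67080 - 162964) / (195 - 622)
= 224.55 W

224.55 W


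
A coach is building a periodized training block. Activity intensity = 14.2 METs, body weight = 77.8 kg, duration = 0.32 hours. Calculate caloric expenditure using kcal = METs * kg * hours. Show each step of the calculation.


kcal = 14.2 * 77.8 * 0.32
= 1104.76 * 0.32
= 353.52 kcal

353.52 kcal


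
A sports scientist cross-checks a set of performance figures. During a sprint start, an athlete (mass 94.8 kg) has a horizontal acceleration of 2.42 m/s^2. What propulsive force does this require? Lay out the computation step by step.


Propulsive force = mass * acceleration
= 94.8 kg * 2.42 m/s^2
= 229.42 N

229.42 N


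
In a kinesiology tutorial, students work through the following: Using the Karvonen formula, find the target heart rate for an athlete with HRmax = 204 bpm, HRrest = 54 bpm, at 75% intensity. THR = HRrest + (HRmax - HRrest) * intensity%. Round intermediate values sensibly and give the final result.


HRR = 204 - 54 = 150
THR = 54 + 150 * 0.75
= 54 + 112.5
= 166.5 bpm

166.5 bpm


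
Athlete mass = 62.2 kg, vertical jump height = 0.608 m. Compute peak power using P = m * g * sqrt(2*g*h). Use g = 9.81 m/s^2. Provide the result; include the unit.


sqrt(2 * 9.81 * 0.608) = sqrt(11.92896) = 3.453833 m/s
P = 62.2 * 9.81 * 3.453833
= 2107.47 W

2107.47 W


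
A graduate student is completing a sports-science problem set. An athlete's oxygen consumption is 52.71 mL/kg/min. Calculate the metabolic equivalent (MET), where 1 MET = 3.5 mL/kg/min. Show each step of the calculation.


MET = VO2 / 3.5
= 52.71 / 3.5
= 15.06 METs

15.06 METs


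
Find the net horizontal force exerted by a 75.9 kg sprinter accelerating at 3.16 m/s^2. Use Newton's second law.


Newton's second law: F = m * a
F = 75.9 * 3.16 = 239.84 N

239.84 N


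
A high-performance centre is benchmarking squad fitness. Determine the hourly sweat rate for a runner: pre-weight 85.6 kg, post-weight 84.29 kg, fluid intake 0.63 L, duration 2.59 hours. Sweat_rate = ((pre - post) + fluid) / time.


Mass lost = 85.6 - 84.29 = 1.31 kg
Add fluid consumed: 1.31 + 0.63 = 1.94 L total sweat
Sweat rate = 1.94 / 2.59 = 0.749 L/h

0.749 L/h


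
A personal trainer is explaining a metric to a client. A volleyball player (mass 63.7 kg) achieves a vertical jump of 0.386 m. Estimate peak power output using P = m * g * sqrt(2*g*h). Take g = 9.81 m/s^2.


2 * g * h = 2 * 9.81 * 0.386 = 7.57332
sqrt(7.57332) = 2.751967 m/s
P = 63.7 * 9.81 * 2.751967 = 1719.7 W

1719.7 W


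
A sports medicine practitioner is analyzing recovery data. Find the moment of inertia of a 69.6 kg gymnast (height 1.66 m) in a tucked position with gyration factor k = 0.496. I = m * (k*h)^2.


Radius of gyration = 0.496 * 1.66 = 0.82336 m
I = 69.6 * 0.82336^2
= 69.6 * 0.677922
= 47.183 kg*m^2

47.183 kg*m^2


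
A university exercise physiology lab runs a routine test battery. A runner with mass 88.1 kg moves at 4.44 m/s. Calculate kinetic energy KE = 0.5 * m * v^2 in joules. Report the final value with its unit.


v^2 = 4.44^2 = 19.7136
KE = 0.5 * 88.1 * 19.7136
= 868.38 J

868.38 J


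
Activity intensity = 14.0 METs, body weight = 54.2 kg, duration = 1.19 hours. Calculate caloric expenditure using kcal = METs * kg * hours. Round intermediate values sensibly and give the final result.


kcal = 14.0 * 54.2 * 1.19
= 758.8 * 1.19
= 902.97 kcal

902.97 kcal


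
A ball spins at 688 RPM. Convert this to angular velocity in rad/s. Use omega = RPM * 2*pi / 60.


omega = 688 * 2 * pi / 60
= 688 * 6.28318531 / 60
= 4322.831 / 60
= 72.047 rad/s

72.047 rad/s


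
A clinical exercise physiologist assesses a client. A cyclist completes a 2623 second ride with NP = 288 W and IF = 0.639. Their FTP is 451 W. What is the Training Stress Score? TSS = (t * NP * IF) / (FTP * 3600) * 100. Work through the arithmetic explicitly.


t * NP * IF = 2623 * 288 * 0.639 = 482715.936
FTP * 3600 = 1623600
TSS = (482715.936 / 1623600) * 100 = 29.73

29.73 TSS


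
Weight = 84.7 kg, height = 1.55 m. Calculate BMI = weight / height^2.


height^2 = 1.55^2 = 2.4025
BMI = 84.7 / 2.4025 = 35.25 kg/m^2

35.25 kg/m^2


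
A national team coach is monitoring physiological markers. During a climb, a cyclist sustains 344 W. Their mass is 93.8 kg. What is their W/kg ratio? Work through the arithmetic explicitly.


Power-to-weight = 344 W / 93.8 kg
= 3.667 W/kg

3.667 W/kg


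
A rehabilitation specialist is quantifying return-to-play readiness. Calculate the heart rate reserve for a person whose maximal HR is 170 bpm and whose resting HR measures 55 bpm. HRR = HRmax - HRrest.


HRmax = 170 bpm
HRrest = 55 bpm
HRR = 170 - 55 = 115 bpm

115 bpm


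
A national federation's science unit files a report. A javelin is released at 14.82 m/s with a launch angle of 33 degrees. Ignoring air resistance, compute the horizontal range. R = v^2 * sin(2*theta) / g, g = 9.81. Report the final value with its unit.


Launch speed squared = 219.6324
sin(2 * 33 deg) = 0.913545
Range = 219.6324 * 0.913545 / 9.81
= 20.453 m

20.453 m


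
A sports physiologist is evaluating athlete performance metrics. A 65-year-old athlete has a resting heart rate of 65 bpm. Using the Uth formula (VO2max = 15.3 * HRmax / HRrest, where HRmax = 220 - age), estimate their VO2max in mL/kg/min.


HRmax = 220 - 65 = 155 bpm
Ratio = HRmax / HRrest = 155 / 65 = 2.3846
VO2max = 15.3 * 2.3846 = 36.48 mL/kg/min

36.48 mL/kg/min


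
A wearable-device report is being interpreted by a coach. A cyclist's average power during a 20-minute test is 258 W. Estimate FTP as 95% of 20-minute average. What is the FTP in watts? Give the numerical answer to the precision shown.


FTP = 20-min power * 0.95
= 258 * 0.95
= 245.1 W

245.1 W


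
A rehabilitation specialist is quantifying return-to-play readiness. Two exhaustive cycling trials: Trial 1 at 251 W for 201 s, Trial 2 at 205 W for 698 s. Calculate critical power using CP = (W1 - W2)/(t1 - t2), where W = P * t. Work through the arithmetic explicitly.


W1 = 251 * 201 = 50451 J
W2 = 205 * 698 = 143090 J
CP = (50451 - 143090) / (201 - 698)
= -92639 / -497
= 186.4 W

186.4 W


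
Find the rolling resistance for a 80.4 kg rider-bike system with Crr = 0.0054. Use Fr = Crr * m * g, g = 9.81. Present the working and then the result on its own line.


m * g = 80.4 * 9.81 = 788.724 N
Fr = 0.0054 * 788.724 = 4.259 N

4.259 N


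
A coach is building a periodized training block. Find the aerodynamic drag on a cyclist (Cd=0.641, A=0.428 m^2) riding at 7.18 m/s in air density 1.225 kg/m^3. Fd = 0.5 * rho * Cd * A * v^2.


Fd = 0.5 * 1.225 * 0.641 * 0.428 * 7.18^2
= 0.5 * 1.225 * 0.641 * 0.428 * 51.5524
= 8.663 N

8.663 N


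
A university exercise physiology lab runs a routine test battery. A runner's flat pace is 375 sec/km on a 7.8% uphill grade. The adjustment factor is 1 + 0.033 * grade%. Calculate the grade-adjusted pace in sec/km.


Factor = 1 + 0.033 * 7.8 = 1.2574
Adjusted pace = 375 * 1.2574
= 471.53 sec/km

471.53 s/km


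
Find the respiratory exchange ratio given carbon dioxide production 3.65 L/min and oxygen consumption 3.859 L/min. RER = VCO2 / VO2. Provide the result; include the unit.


VCO2 = 3.65 L/min
VO2 = 3.859 L/min
RER = 3.65 / 3.859 = 0.9458

0.9458


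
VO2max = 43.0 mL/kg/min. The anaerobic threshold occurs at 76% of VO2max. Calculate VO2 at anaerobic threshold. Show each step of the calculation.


AT fraction = 76 / 100 = 0.76
AT VO2 = 43.0 * 0.76
= 32.68 mL/kg/min

32.68 mL/kg/min


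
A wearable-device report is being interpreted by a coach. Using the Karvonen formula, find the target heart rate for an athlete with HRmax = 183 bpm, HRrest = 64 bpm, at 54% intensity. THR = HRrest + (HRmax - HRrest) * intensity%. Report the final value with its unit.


HRR = 183 - 64 = 119
THR = 64 + 119 * 0.54
= 64 + 64.26
= 128.26 bpm

128.26 bpm


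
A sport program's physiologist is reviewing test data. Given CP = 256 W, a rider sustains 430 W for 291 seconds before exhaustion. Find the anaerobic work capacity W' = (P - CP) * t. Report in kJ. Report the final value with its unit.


Excess power = 430 - 256 = 174 W
Work above CP = 174 * 291 = 50634 J
W' = 50.634 kJ

50.634 kJ


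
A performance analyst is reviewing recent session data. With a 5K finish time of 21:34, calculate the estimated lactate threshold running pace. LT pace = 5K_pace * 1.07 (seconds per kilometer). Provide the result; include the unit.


Race duration = 1294 s for 5 km
Average pace = 1294 / 5 = 258.8 s/km
LT pace = 258.8 * 1.07
= 276.92 s/km

276.92 s/km


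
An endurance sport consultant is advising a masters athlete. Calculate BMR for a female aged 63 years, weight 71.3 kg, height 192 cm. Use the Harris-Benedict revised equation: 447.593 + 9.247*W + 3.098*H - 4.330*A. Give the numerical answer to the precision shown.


Substituting values:
W term = 9.247 * 71.3 = 659.3111
H term = 3.098 * 192 = 594.816
A term = 4.330 * 63 = 272.79
BMR = 1428.93 kcal/day

1428.93 kcal/day


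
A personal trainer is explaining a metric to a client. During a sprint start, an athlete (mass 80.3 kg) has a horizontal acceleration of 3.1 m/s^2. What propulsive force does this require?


Propulsive force = mass * acceleration
= 80.3 kg * 3.1 m/s^2
= 248.93 N

248.93 N


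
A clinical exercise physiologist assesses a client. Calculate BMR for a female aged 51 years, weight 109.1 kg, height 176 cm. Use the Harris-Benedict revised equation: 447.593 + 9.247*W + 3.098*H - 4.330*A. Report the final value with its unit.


Substituting values:
W term = 9.247 * 109.1 = 1008.8477
H term = 3.098 * 176 = 545.248
A term = 4.330 * 51 = 220.83
BMR = 1780.86 kcal/day

1780.86 kcal/day


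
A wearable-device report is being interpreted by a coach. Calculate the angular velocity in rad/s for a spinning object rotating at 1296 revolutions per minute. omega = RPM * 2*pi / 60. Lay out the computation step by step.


omega = RPM * 2*pi / 60
= 1296 * 6.28318531 / 60
= 135.717 rad/s

135.717 rad/s


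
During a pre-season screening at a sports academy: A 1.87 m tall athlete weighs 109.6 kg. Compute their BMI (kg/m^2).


height^2 = 3.4969 m^2
BMI = 109.6 / 3.4969 = 31.34 kg/m^2

31.34 kg/m^2


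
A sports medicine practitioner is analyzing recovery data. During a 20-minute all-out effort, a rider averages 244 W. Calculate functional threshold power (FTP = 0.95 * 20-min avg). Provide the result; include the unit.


FTP = 0.95 * 244
= 231.8 W

231.8 W


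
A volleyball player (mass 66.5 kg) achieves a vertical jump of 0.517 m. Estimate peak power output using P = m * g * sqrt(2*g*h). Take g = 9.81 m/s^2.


2 * g * h = 2 * 9.81 * 0.517 = 10.14354
sqrt(10.14354) = 3.184892 m/s
P = 66.5 * 9.81 * 3.184892 = 2077.71 W

2077.71 W


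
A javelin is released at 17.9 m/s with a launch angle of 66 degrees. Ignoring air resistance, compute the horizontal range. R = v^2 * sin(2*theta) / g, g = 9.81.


Launch speed squared = 320.41
sin(2 * 66 deg) = 0.743145
Range = 320.41 * 0.743145 / 9.81
= 24.272 m

24.272 m


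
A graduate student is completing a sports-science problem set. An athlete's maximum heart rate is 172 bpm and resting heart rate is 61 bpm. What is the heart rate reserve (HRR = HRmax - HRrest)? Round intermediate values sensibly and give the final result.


HRR = HRmax - HRrest
= 172 - 61
= 111 bpm

111 bpm


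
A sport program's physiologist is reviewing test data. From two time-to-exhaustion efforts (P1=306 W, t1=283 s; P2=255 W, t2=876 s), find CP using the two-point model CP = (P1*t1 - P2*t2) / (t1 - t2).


Work in trial 1 = 86598 J
Work in trial 2 = 223380 J
Delta work = -136782 J
Delta time = -593 s
CP = -136782 / -593 = 230.66 W

230.66 W


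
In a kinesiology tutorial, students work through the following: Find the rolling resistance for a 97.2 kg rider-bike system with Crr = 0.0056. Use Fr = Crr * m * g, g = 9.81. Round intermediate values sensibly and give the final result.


m * g = 97.2 * 9.81 = 953.532 N
Fr = 0.0056 * 953.532 = 5.34 N

5.34 N


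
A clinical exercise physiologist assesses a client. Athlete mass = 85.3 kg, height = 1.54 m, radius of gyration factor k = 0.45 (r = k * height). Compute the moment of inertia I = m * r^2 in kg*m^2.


r = k * height = 0.45 * 1.54 = 0.693 m
r^2 = 0.693^2 = 0.480249
I = 85.3 * 0.480249 = 40.965 kg*m^2

40.965 kg*m^2


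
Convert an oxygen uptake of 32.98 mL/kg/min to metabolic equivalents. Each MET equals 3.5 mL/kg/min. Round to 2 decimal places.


One MET = 3.5 mL/kg/min
Number of METs = 32.98 / 3.5
= 9.42 METs

9.42 METs


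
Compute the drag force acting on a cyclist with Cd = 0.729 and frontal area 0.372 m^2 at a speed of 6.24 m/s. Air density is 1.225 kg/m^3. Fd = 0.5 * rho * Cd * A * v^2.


Step 1: v^2 = 38.9376
Step 2: Fd = 0.5 * 1.225 * 0.729 * 0.372 * 38.9376
= 6.468 N

6.468 N


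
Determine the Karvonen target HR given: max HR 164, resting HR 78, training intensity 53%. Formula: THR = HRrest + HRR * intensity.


HRR = HRmax - HRrest = 164 - 78 = 86
THR = 78 + 86 * 0.53
= 123.58 bpm

123.58 bpm


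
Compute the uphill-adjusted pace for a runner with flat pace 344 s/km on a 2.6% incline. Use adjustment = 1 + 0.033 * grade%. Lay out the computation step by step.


Adjustment factor = 1 + 0.033 * 2.6 = 1.0858
Grade-adjusted pace = 344 * 1.0858 = 373.52 s/km

373.52 s/km


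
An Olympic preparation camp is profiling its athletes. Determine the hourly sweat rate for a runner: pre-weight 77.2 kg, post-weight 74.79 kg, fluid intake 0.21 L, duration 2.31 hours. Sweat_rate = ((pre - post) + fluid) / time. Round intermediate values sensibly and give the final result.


Mass lost = 77.2 - 74.79 = 2.41 kg
Add fluid consumed: 2.41 + 0.21 = 2.62 L total sweat
Sweat rate = 2.62 / 2.31 = 1.134 L/h

1.134 L/h


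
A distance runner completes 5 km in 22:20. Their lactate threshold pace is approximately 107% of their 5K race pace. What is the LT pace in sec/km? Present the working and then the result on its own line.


Convert to seconds: 22 min 20 s = 1340 s
Pace per km = 1340 / 5 = 268.0 s/km
LT pace = 268.0 * 1.07 = 286.76 s/km

286.76 s/km


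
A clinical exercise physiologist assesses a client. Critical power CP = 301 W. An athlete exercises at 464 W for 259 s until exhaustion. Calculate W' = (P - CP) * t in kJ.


P - CP = 464 - 301 = 163 W
W' = 163 * 259 = 42217 J
= 42217 / 1000 = 42.217 kJ

42.217 kJ


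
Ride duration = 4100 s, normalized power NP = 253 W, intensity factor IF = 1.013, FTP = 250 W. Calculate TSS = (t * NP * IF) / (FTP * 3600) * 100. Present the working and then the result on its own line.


Numerator = 4100 * 253 * 1.013 = 1050784.9
Denominator = 250 * 3600 = 900000
TSS = 1050784.9 / 900000 * 100
= 116.75

116.75 TSS


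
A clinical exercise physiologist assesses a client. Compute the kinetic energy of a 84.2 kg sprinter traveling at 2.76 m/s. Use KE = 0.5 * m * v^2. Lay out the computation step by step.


Velocity squared = 7.6176
KE = 0.5 * 84.2 * 7.6176 = 320.7 J

320.7 J


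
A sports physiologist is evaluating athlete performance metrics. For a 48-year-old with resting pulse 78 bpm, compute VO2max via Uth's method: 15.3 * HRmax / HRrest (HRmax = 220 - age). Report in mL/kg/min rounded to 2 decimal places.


Step 1: HRmax = 220 - 48 = 172 bpm
Step 2: Ratio = 172 / 78 = 2.2051
Step 3: VO2max = 15.3 * 2.2051 = 33.74 mL/kg/min

33.74 mL/kg/min


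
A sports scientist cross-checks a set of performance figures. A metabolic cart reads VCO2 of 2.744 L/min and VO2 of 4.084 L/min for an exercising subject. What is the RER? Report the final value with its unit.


RER = VCO2 / VO2 = 2.744 / 4.084 = 0.6719

0.6719


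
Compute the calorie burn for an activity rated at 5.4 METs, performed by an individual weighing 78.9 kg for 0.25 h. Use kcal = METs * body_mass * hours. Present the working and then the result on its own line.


Product of METs and mass = 5.4 * 78.9 = 426.06
Total kcal = 426.06 * 0.25 = 106.52 kcal

106.52 kcal


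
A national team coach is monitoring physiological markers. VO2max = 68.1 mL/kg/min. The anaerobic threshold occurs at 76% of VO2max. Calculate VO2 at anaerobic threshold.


AT fraction = 76 / 100 = 0.76
AT VO2 = 68.1 * 0.76
= 51.76 mL/kg/min

51.76 mL/kg/min


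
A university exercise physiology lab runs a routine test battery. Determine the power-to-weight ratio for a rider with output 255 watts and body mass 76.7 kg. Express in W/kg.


P/W = 255 / 76.7 = 3.325 W/kg

3.325 W/kg


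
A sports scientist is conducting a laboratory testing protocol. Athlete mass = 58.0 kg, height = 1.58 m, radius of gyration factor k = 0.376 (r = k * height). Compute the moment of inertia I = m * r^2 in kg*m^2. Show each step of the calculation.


r = k * height = 0.376 * 1.58 = 0.59408 m
r^2 = 0.59408^2 = 0.352931
I = 58.0 * 0.352931 = 20.47 kg*m^2

20.47 kg*m^2


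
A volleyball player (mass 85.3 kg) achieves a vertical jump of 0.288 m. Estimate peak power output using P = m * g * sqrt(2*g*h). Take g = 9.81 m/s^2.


2 * g * h = 2 * 9.81 * 0.288 = 5.65056
sqrt(5.65056) = 2.377091 m/s
P = 85.3 * 9.81 * 2.377091 = 1989.13 W

1989.13 W


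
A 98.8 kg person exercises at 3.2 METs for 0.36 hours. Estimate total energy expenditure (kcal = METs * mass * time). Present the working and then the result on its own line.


Energy = METs * mass(kg) * time(h)
= 3.2 * 98.8 * 0.36
= 113.82 kcal

113.82 kcal


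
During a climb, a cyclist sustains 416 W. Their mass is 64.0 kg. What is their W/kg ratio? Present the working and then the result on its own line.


Power-to-weight = 416 W / 64.0 kg
= 6.5 W/kg

6.5 W/kg


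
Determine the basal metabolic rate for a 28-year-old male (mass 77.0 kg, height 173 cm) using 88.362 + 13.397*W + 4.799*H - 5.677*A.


BMR = 88.362 + 13.397*77.0 + 4.799*173 - 5.677*28
= 1791.2 kcal/day

1791.2 kcal/day


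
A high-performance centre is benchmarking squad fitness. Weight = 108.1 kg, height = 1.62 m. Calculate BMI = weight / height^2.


height^2 = 1.62^2 = 2.6244
BMI = 108.1 / 2.6244 = 41.19 kg/m^2

41.19 kg/m^2


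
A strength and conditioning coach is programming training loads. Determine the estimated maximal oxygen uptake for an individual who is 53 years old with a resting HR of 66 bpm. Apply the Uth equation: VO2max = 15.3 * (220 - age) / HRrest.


HRmax = 220 - 53 = 167
VO2max = 15.3 * (167 / 66)
= 15.3 * 2.5303
= 38.71 mL/kg/min

38.71 mL/kg/min


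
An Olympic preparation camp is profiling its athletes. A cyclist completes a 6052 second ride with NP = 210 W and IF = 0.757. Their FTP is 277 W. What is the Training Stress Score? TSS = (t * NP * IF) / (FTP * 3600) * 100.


t * NP * IF = 6052 * 210 * 0.757 = 962086.44
FTP * 3600 = 997200
TSS = (962086.44 / 997200) * 100 = 96.48

96.48 TSS


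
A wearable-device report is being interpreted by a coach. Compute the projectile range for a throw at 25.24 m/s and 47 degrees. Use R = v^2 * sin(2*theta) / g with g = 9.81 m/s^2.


Two times the angle = 94 degrees
sin(94) = 0.997564
R = 637.0576 * 0.997564 / 9.81 = 64.781 m

64.781 m


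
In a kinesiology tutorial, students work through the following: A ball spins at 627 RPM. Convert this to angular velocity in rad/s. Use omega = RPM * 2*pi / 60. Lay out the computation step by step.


omega = 627 * 2 * pi / 60
= 627 * 6.28318531 / 60
= 3939.557 / 60
= 65.659 rad/s

65.659 rad/s


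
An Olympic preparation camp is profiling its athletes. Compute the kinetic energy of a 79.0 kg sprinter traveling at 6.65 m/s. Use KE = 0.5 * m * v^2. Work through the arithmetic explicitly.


Velocity squared = 44.2225
KE = 0.5 * 79.0 * 44.2225 = 1746.79 J

1746.79 J


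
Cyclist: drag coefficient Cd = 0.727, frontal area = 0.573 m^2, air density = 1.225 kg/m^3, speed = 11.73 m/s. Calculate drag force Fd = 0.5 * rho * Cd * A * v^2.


v^2 = 11.73^2 = 137.5929
Fd = 0.5 * 1.225 * 0.727 * 0.573 * 137.5929
= 35.107 N

35.107 N


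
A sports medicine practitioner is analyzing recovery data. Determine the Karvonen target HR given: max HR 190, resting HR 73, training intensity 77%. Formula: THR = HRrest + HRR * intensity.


HRR = HRmax - HRrest = 190 - 73 = 117
THR = 73 + 117 * 0.77
= 163.09 bpm

163.09 bpm


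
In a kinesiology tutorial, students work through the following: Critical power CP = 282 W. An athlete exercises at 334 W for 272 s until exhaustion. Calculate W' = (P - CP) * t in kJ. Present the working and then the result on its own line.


P - CP = 334 - 282 = 52 W
W' = 52 * 272 = 14144 J
= 14144 / 1000 = 14.144 kJ

14.144 kJ


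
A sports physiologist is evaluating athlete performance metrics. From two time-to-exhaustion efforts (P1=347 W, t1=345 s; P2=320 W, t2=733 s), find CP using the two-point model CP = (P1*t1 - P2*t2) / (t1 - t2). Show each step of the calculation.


Work in trial 1 = 119715 J
Work in trial 2 = 234560 J
Delta work = -114845 J
Delta time = -388 s
CP = -114845 / -388 = 295.99 W

295.99 W


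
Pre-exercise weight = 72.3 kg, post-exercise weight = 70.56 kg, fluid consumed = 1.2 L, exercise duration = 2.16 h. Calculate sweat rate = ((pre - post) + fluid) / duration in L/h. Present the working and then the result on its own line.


Weight loss = 72.3 - 70.56 = 1.74 kg (approx L)
Total sweat = 1.74 + 1.2 = 2.94 L
Sweat rate = 2.94 / 2.16 = 1.361 L/h

1.361 L/h


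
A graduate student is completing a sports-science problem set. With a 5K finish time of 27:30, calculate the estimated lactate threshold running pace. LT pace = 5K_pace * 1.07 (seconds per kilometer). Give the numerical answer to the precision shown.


Race duration = 1650 s for 5 km
Average pace = 1650 / 5 = 330.0 s/km
LT pace = 330.0 * 1.07
= 353.1 s/km

353.1 s/km


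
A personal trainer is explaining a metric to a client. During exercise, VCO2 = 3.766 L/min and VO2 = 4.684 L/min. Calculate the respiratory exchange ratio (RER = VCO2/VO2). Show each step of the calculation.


RER = VCO2 / VO2
= 3.766 / 4.684
= 0.804

0.804


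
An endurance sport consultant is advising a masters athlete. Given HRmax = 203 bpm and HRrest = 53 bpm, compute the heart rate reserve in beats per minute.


Heart rate reserve = maximum HR minus resting HR
HRR = 203 - 53 = 150 bpm

150 bpm


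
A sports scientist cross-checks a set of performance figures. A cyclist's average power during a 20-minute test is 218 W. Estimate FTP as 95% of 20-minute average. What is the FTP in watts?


FTP = 20-min power * 0.95
= 218 * 0.95
= 207.1 W

207.1 W


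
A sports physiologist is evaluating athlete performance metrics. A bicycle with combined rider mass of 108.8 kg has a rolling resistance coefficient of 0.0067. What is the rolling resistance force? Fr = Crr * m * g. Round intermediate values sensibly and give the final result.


Fr = 0.0067 * 108.8 * 9.81
= 0.72896 * 9.81
= 7.151 N

7.151 N


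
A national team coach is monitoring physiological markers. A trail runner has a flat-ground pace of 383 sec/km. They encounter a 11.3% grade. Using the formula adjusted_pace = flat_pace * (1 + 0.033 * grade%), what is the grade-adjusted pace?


Grade factor = 1 + 0.033 * 11.3 = 1.3729
Adjusted = 383 * 1.3729 = 525.82 sec/km

525.82 s/km


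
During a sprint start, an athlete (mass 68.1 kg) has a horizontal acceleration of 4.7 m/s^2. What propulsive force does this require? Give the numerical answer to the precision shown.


Propulsive force = mass * acceleration
= 68.1 kg * 4.7 m/s^2
= 320.07 N

320.07 N


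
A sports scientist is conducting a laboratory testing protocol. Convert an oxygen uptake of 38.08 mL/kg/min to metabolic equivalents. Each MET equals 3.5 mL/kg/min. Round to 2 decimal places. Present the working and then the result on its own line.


One MET = 3.5 mL/kg/min
Number of METs = 38.08 / 3.5
= 10.88 METs

10.88 METs


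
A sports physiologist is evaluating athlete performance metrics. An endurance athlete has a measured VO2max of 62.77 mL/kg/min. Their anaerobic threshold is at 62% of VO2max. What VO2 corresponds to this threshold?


Anaerobic threshold VO2 = VO2max * 62%
= 62.77 * 0.62
= 38.92 mL/kg/min

38.92 mL/kg/min


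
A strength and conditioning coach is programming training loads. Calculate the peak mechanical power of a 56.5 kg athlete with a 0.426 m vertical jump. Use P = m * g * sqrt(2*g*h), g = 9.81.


First, sqrt(2gh) = sqrt(2 * 9.81 * 0.426)
= sqrt(8.35812) = 2.891041 m/s
Power = 56.5 * 9.81 * 2.891041 = 1602.4 W

1602.4 W


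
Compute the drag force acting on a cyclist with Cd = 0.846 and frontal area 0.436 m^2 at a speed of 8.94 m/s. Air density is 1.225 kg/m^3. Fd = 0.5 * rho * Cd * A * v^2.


Step 1: v^2 = 79.9236
Step 2: Fd = 0.5 * 1.225 * 0.846 * 0.436 * 79.9236
= 18.057 N

18.057 N


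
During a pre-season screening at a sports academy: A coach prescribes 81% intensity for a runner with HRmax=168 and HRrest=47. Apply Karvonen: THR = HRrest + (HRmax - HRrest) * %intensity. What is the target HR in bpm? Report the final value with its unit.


Heart rate reserve = 168 - 47 = 121
Intensity fraction = 81 / 100 = 0.81
THR = 47 + 121 * 0.81 = 145.01 bpm

145.01 bpm


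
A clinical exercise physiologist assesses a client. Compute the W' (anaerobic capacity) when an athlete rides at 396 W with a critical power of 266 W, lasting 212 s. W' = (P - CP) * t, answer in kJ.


Above-CP power = 130 W
Duration = 212 s
W' = 130 * 212 = 27560 J
Convert: 27560 / 1000 = 27.56 kJ

27.56 kJ


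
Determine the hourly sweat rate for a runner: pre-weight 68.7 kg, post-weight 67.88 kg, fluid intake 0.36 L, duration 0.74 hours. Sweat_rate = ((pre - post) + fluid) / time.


Mass lost = 68.7 - 67.88 = 0.82 kg
Add fluid consumed: 0.82 + 0.36 = 1.18 L total sweat
Sweat rate = 1.18 / 0.74 = 1.595 L/h

1.595 L/h


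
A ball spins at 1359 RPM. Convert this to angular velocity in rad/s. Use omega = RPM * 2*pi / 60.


omega = 1359 * 2 * pi / 60
= 1359 * 6.28318531 / 60
= 8538.849 / 60
= 142.314 rad/s

142.314 rad/s


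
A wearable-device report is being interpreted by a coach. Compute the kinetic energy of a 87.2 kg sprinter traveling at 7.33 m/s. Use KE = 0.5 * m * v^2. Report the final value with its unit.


Velocity squared = 53.7289
KE = 0.5 * 87.2 * 53.7289 = 2342.58 J

2342.58 J


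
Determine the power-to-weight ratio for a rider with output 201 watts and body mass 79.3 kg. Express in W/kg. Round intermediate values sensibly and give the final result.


P/W = 201 / 79.3 = 2.535 W/kg

2.535 W/kg


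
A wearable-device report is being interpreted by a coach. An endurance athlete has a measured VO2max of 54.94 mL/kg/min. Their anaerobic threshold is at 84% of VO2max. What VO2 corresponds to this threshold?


Anaerobic threshold VO2 = VO2max * 84%
= 54.94 * 0.84
= 46.15 mL/kg/min

46.15 mL/kg/min


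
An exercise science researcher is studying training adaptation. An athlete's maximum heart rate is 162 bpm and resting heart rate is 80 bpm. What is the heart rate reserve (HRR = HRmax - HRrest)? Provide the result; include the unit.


HRR = HRmax - HRrest
= 162 - 80
= 82 bpm

82 bpm


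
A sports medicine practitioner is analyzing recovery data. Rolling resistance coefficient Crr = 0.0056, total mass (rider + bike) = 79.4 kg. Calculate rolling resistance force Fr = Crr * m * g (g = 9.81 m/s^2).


Fr = Crr * m * g
= 0.0056 * 79.4 * 9.81
= 4.362 N

4.362 N


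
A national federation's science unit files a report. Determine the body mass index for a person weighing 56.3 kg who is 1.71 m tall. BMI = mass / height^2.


BMI = mass / height^2
= 56.3 / 1.71^2
= 56.3 / 2.9241
= 19.25 kg/m^2

19.25 kg/m^2


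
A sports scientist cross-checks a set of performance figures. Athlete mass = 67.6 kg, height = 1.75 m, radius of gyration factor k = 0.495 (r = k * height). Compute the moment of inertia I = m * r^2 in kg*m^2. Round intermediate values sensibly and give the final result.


r = k * height = 0.495 * 1.75 = 0.86625 m
r^2 = 0.86625^2 = 0.750389
I = 67.6 * 0.750389 = 50.726 kg*m^2

50.726 kg*m^2


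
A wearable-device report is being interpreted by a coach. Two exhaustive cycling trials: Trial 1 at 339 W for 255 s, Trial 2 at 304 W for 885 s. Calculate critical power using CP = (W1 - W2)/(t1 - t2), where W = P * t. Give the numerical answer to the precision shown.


W1 = 339 * 255 = 86445 J
W2 = 304 * 885 = 269040 J
CP = (86445 - 269040) / (255 - 885)
= -182595 / -630
= 289.83 W

289.83 W
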